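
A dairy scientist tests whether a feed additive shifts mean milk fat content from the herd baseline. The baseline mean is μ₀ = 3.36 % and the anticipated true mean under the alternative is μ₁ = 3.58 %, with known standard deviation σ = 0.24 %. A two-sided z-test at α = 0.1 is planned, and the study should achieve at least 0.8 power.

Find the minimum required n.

Standardized effect: d = |μ₁ − μ₀| / σ = |3.58 − 3.36| / 0.24 = 0.9167
For power 0.8 need Φ(δ − z_{0.05}) = 0.8, so δ = z_{0.05} + z_{0.20} = 1.645 + 0.842 = 2.486.
(Ignoring the negligible lower-tail rejection probability gives the usual closed-form inversion.)
δ = d·√n ⇒ n = (δ/d)² = (2.486 / 0.9167)² = 7.36.
Round up to the next whole unit.

n = 8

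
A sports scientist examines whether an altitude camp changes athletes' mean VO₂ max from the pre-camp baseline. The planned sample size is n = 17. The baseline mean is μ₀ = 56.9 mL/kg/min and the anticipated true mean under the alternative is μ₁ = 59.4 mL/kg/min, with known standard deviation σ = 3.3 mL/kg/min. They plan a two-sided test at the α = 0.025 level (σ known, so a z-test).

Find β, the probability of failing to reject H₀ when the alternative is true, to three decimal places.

Standardized effect: d = |μ₁ − μ₀| / σ = |59.4 − 56.9| / 3.3 = 0.7576
Noncentrality parameter: δ = d·√n = 0.7576 × √17 = 3.1236
Two-sided α = 0.025 → critical value z_{0.0125} = 2.241.
Power = Φ(δ − 2.241) + Φ(−δ − 2.241) = Φ(0.882) + Φ(-5.365) = 0.8112 + 0.0000 = 0.8112.
Type II error: β = 1 − power = 1 − 0.8112 = 0.1888.

β ≈ 0.189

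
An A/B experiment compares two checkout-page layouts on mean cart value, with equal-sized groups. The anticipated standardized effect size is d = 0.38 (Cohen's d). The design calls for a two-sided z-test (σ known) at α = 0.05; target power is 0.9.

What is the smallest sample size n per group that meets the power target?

For power 0.9 need Φ(δ − z_{0.025}) = 0.9, so δ = z_{0.025} + z_{0.10} = 1.960 + 1.282 = 3.242.
(For δ > 0 the lower-tail rejection region contributes negligibly to power, so the one-term inversion is standard.)
δ = d·√(n/2) ⇒ n = 2(δ/d)² = 2 × (3.242 / 0.38)² = 145.53.
Round up to the next whole unit.

n = 146 per group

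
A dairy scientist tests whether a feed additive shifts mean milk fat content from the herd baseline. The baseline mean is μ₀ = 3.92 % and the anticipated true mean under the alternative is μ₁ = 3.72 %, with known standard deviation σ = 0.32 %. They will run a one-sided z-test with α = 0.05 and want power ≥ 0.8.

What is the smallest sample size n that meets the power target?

n = 16

Standardized effect: d = |μ₁ − μ₀| / σ = |3.72 − 3.92| / 0.32 = 0.6250
Set Φ(δ − 1.645) = 0.8; then δ − 1.645 = Φ⁻¹(0.8) = 0.842, giving δ = 2.486.
δ = d·√n ⇒ n = (δ/d)² = (2.486 / 0.6250)² = 15.83.
Round up to the next whole unit.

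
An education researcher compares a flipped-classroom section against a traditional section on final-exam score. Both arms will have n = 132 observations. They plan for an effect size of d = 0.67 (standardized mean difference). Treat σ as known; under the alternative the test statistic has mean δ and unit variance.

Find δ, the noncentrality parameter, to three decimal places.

δ ≈ 5.443

The noncentrality parameter scales effect size by the design's sample-size factor: δ = d·√(n/2) = 0.67 × √(132/2) = 5.4431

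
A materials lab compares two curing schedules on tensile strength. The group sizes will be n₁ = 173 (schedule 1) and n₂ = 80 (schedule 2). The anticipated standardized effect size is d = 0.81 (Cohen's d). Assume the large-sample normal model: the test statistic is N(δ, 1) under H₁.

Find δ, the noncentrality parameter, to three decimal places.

δ = d / √(1/n₁ + 1/n₂) = 0.81 / √(1/173 + 1/80) = 5.9909

δ ≈ 5.991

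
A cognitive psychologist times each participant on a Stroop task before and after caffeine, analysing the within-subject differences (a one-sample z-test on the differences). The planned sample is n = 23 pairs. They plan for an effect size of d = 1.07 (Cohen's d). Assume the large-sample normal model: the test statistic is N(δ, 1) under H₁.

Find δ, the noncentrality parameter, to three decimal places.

δ = d·√n = 1.07 × √23 = 5.1315

δ ≈ 5.132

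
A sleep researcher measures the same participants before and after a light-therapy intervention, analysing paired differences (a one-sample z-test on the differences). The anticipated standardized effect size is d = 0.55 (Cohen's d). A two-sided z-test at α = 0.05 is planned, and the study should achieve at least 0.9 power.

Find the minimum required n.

Set Φ(δ − 1.960) = 0.9; then δ − 1.960 = Φ⁻¹(0.9) = 1.282, giving δ = 3.242.
(The Φ(−δ − z_{α/2}) term is vanishingly small for δ > 0 and is dropped in the standard sample-size formula.)
δ = d·√n ⇒ n = (δ/d)² = (3.242 / 0.55)² = 34.74.
Round up to the next whole unit.

n = 35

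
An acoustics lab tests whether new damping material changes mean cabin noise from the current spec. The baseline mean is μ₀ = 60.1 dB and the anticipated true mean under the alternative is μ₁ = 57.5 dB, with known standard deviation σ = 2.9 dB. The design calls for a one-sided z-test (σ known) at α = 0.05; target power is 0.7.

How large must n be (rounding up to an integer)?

n = 6

Standardized effect: d = |μ₁ − μ₀| / σ = |57.5 − 60.1| / 2.9 = 0.8966
Set Φ(δ − 1.645) = 0.7; then δ − 1.645 = Φ⁻¹(0.7) = 0.524, giving δ = 2.169.
δ = d·√n ⇒ n = (δ/d)² = (2.169 / 0.8966)² = 5.85.
Round up to the next whole unit.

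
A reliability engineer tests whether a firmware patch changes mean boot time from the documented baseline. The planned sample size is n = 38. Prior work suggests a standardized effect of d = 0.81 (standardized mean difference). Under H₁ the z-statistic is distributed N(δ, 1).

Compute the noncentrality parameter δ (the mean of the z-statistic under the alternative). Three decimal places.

The noncentrality parameter scales effect size by the design's sample-size factor: δ = d·√n = 0.81 × √38 = 4.9932

δ ≈ 4.993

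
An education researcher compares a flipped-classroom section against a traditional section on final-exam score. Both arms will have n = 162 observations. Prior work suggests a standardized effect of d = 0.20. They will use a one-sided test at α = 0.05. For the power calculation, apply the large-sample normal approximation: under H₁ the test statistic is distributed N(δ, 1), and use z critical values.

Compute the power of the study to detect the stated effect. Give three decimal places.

Noncentrality parameter: δ = d·√(n/2) = 0.20 × √(162/2) = 1.8000
One-sided α = 0.05 → critical value z_{0.05} = 1.645.
Power = P(Z > 1.645 − δ) = Φ(0.155) = 0.5616.

Power ≈ 0.562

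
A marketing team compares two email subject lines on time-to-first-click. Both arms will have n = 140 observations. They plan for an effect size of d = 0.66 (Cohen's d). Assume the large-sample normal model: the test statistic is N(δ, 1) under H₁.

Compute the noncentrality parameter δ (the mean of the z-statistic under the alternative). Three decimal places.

δ ≈ 5.522

δ = d·√(n/2) = 0.66 × √(140/2) = 5.5220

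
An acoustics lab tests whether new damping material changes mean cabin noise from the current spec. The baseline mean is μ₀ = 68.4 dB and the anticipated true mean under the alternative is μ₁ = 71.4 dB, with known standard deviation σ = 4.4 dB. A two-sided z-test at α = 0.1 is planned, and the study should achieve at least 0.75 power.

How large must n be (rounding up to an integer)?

Standardized effect: d = |μ₁ − μ₀| / σ = |71.4 − 68.4| / 4.4 = 0.6818
For power 0.75 need Φ(δ − z_{0.05}) = 0.75, so δ = z_{0.05} + z_{0.25} = 1.645 + 0.674 = 2.319.
(Ignoring the negligible lower-tail rejection probability gives the usual closed-form inversion.)
δ = d·√n ⇒ n = (δ/d)² = (2.319 / 0.6818)² = 11.57.
Round up to the next whole unit.

n = 12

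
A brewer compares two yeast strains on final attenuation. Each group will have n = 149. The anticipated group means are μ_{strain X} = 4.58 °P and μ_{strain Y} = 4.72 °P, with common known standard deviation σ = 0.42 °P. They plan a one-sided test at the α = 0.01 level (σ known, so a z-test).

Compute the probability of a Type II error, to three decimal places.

β ≈ 0.291

Standardized effect: d = |μ_{strain X} − μ_{strain Y}| / σ = |4.58 − 4.72| / 0.42 = 0.3333
Noncentrality parameter: δ = d·√(n/2) = 0.3333 × √(149/2) = 2.8771
Critical value for a one-sided test at α = 0.01: z_α = 2.326.
Power = P(Z > 2.326 − δ) = Φ(0.551) = 0.7091.
Type II error: β = 1 − power = 1 − 0.7091 = 0.2909.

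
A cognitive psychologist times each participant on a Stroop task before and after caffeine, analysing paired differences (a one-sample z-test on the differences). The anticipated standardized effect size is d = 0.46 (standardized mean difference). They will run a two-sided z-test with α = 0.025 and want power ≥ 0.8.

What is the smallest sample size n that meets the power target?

n = 45

Set Φ(δ − 2.241) = 0.8; then δ − 2.241 = Φ⁻¹(0.8) = 0.842, giving δ = 3.083.
(Ignoring the negligible lower-tail rejection probability gives the usual closed-form inversion.)
δ = d·√n ⇒ n = (δ/d)² = (3.083 / 0.46)² = 44.92.
Rounding up, n = 45.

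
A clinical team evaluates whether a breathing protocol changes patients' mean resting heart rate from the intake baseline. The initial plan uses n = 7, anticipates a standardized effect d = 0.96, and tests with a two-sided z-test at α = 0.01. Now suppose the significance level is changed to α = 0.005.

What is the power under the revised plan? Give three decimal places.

Power ≈ 0.395

δ = d·√n = 0.96 × √7 = 2.5399 (unchanged). New critical value: z_{0.0025} = 2.807.
Revised power = Φ(δ − 2.807) + Φ(−δ − 2.807) = Φ(-0.267) + Φ(-5.347) = 0.3947 + 0.0000 = 0.3947.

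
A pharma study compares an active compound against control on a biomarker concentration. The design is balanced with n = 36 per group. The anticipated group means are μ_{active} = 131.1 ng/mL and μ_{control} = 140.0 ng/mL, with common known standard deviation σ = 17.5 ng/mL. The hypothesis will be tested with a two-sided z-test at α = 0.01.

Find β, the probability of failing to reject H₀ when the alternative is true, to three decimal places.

β ≈ 0.662

Standardized effect: d = |μ_{active} − μ_{control}| / σ = |131.1 − 140.0| / 17.5 = 0.5086
Noncentrality parameter: λ = d·√(n/2) = 0.5086 × √(36/2) = 2.1577
Two-sided α = 0.01 → critical value z_{0.005} = 2.576.
Power = Φ(λ − 2.576) + Φ(−λ − 2.576) = Φ(-0.418) + Φ(-4.734) = 0.3379 + 0.0000 = 0.3379.
Type II error: β = 1 − power = 1 − 0.3379 = 0.6621.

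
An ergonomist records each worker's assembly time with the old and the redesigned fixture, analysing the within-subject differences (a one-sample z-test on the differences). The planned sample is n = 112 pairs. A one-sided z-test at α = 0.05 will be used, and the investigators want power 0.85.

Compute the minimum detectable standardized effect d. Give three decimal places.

d ≈ 0.253

Need Φ(δ − 1.645) = 0.85, so δ = 1.645 + 1.036 = 2.681.
δ = d·√n ⇒ d = δ/√n = 2.681/√112 = 0.2534.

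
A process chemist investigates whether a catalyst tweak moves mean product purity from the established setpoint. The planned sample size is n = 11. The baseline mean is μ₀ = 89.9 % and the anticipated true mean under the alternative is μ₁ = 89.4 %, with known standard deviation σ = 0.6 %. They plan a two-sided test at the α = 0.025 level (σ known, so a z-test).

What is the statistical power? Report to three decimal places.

Standardized effect: d = |μ₁ − μ₀| / σ = |89.4 − 89.9| / 0.6 = 0.8333
Noncentrality parameter: δ = d·√n = 0.8333 × √11 = 2.7639
Two-sided α = 0.025 → critical value z_{0.0125} = 2.241.
Power = Φ(δ − 2.241) + Φ(−δ − 2.241) = Φ(0.522) + Φ(-5.005) = 0.6993 + 0.0000 = 0.6993.

Power ≈ 0.699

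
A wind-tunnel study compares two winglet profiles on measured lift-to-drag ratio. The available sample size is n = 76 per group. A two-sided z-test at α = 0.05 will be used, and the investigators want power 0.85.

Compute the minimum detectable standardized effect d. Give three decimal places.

Required noncentrality: δ = z_{0.025} + z_{0.15} = 1.960 + 1.036 = 2.996.
(The second rejection-region term Φ(−δ − z_{α/2}) is negligible and dropped.)
δ = d·√(n/2) ⇒ d = δ/√(n/2) = 2.996/√(76/2) = 0.4861.

d ≈ 0.486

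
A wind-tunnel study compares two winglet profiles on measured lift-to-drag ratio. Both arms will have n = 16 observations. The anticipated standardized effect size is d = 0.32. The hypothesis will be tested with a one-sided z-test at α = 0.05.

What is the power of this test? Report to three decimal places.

Power ≈ 0.230

Noncentrality parameter: δ = d·√(n/2) = 0.32 × √(16/2) = 0.9051
One-sided α = 0.05 → critical value z_{0.05} = 1.645.
Power = P(Z > 1.645 − δ) = Φ(-0.740) = 0.2297.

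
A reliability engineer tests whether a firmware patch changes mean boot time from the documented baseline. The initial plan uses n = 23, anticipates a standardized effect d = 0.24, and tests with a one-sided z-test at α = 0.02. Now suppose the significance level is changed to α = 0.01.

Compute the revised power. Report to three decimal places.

δ = d·√n = 0.24 × √23 = 1.1510 (unchanged). New critical value: z_{0.01} = 2.326.
Revised power = Φ(δ − 2.326) = Φ(-1.175) = 0.1199.

Power ≈ 0.120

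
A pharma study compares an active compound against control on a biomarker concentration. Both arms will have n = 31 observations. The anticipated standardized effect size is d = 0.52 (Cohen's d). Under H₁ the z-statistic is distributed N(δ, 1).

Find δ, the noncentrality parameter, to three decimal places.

δ ≈ 2.047

δ = d·√(n/2) = 0.52 × √(31/2) = 2.0472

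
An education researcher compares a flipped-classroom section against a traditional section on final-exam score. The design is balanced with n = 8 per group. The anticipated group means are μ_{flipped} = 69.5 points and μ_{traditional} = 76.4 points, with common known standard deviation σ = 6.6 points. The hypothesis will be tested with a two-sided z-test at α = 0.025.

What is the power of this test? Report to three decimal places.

Power ≈ 0.440

Standardized effect: d = |μ_{flipped} − μ_{traditional}| / σ = |69.5 − 76.4| / 6.6 = 1.0455
Noncentrality parameter: δ = d·√(n/2) = 1.0455 × √(8/2) = 2.0909
Critical value for a two-sided test at α = 0.025: z_{α/2} = 2.241.
Power = Φ(δ − 2.241) + Φ(−δ − 2.241) = Φ(-0.150) + Φ(-4.332) = 0.4402 + 0.0000 = 0.4402.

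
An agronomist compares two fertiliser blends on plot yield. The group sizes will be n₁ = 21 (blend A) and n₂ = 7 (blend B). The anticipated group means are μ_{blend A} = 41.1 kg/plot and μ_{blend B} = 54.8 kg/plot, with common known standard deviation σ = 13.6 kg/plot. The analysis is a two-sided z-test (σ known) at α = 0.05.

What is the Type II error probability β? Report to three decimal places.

β ≈ 0.364

Standardized effect: d = |μ_{blend A} − μ_{blend B}| / σ = |41.1 − 54.8| / 13.6 = 1.0074
Noncentrality parameter: δ = d / √(1/n₁ + 1/n₂) = 1.0074 / √(1/21 + 1/7) = 2.3081
Two-sided α = 0.05 → critical value z_{0.025} = 1.960.
Power = Φ(δ − 1.960) + Φ(−δ − 1.960) = Φ(0.348) + Φ(-4.268) = 0.6361 + 0.0000 = 0.6362.
Type II error: β = 1 − power = 1 − 0.6362 = 0.3638.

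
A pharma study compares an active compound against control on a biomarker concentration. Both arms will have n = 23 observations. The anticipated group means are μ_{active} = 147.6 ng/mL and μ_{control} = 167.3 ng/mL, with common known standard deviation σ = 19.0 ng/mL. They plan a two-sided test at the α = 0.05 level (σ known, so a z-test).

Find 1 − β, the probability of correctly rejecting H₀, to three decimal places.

Power ≈ 0.940

Standardized effect: d = |μ_{active} − μ_{control}| / σ = |147.6 − 167.3| / 19.0 = 1.0368
Noncentrality parameter: δ = d·√(n/2) = 1.0368 × √(23/2) = 3.5161
Critical value for a two-sided test at α = 0.05: z_{α/2} = 1.960.
Power = Φ(δ − 1.960) + Φ(−δ − 1.960) = Φ(1.556) + Φ(-5.476) = 0.9402 + 0.0000 = 0.9402.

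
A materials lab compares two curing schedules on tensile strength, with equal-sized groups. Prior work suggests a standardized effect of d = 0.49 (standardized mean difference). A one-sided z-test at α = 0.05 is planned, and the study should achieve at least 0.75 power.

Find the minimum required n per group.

Set Φ(δ − 1.645) = 0.75; then δ − 1.645 = Φ⁻¹(0.75) = 0.674, giving δ = 2.319.
δ = d·√(n/2) ⇒ n = 2(δ/d)² = 2 × (2.319 / 0.49)² = 44.81.
Rounding up, n = 45 per group.

n = 45 per group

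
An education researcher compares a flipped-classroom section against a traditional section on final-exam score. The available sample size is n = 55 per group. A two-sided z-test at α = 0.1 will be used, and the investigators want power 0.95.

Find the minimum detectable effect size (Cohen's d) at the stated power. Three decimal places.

Required noncentrality: δ = z_{0.05} + z_{0.05} = 1.645 + 1.645 = 3.290.
(The second rejection-region term Φ(−δ − z_{α/2}) is negligible and dropped.)
δ = d·√(n/2) ⇒ d = δ/√(n/2) = 3.290/√(55/2) = 0.6273.

d ≈ 0.627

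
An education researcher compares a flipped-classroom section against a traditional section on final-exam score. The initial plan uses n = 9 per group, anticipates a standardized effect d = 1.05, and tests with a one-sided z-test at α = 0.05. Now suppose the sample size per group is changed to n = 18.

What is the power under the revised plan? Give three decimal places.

Power ≈ 0.934

With n = 18 per group: δ = d·√(n/2) = 1.05 × √(18/2) = 3.1500. Critical value z_{0.05} = 1.645.
Revised power = P(Z > 1.645 − δ) = Φ(1.505) = 0.9339.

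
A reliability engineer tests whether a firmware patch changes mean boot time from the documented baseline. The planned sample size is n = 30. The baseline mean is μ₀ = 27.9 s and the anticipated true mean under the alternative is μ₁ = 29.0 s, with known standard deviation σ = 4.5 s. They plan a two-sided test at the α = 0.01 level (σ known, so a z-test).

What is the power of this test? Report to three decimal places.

Standardized effect: d = |μ₁ − μ₀| / σ = |29.0 − 27.9| / 4.5 = 0.2444
Noncentrality parameter: δ = d·√n = 0.2444 × √30 = 1.3389
Critical value for a two-sided test at α = 0.01: z_{α/2} = 2.576.
Power = Φ(δ − 2.576) + Φ(−δ − 2.576) = Φ(-1.237) + Φ(-3.915) = 0.1081 + 0.0000 = 0.1081.

Power ≈ 0.108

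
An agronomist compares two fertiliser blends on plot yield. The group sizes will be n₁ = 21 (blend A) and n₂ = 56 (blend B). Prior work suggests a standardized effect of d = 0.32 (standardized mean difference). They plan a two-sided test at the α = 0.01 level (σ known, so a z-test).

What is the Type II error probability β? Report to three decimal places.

β ≈ 0.907

Noncentrality parameter: δ = d / √(1/n₁ + 1/n₂) = 0.32 / √(1/21 + 1/56) = 1.2506
Two-sided α = 0.01 → critical value z_{0.005} = 2.576.
Power = Φ(δ − 2.576) + Φ(−δ − 2.576) = Φ(-1.325) + Φ(-3.826) = 0.0925 + 0.0001 = 0.0926.
Type II error: β = 1 − power = 1 − 0.0926 = 0.9074.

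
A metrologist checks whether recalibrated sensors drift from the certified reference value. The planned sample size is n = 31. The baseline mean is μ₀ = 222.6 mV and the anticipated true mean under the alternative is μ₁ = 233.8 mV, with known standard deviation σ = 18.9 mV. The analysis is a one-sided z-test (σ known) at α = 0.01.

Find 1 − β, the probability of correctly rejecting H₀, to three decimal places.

Power ≈ 0.835

Standardized effect: d = |μ₁ − μ₀| / σ = |233.8 − 222.6| / 18.9 = 0.5926
Noncentrality parameter: δ = d·√n = 0.5926 × √31 = 3.2994
Critical value for a one-sided test at α = 0.01: z_α = 2.326.
Power = Φ(δ − 2.326) = Φ(0.973) = 0.8347.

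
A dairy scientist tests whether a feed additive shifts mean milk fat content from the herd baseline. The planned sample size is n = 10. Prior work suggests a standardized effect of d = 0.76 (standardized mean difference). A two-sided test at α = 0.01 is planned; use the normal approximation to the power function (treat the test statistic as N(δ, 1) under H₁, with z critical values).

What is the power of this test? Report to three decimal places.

Noncentrality parameter: δ = d·√n = 0.76 × √10 = 2.4033
Critical value for a two-sided test at α = 0.01: z_{α/2} = 2.576.
Power = Φ(δ − 2.576) + Φ(−δ − 2.576) = Φ(-0.172) + Φ(-4.979) = 0.4315 + 0.0000 = 0.4315.

Power ≈ 0.432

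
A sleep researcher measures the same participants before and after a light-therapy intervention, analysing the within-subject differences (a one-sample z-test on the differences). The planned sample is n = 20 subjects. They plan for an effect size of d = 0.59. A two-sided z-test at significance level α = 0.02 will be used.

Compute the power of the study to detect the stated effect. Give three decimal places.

Noncentrality parameter: δ = d·√n = 0.59 × √20 = 2.6386
Two-sided α = 0.02 → critical value z_{0.01} = 2.326.
Power = Φ(δ − 2.326) + Φ(−δ − 2.326) = Φ(0.312) + Φ(-4.965) = 0.6226 + 0.0000 = 0.6226.

Power ≈ 0.623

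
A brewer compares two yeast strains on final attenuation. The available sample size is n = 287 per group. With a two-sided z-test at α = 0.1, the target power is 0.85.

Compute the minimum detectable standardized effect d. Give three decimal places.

d ≈ 0.224

Required noncentrality: δ = z_{0.05} + z_{0.15} = 1.645 + 1.036 = 2.681.
(Lower-tail contribution to power is negligible for δ > 0.)
δ = d·√(n/2) ⇒ d = δ/√(n/2) = 2.681/√(287/2) = 0.2238.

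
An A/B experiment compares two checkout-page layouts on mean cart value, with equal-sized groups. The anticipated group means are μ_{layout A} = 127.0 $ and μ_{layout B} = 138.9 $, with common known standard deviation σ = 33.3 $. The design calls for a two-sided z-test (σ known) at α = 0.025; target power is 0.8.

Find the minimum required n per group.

n = 149 per group

Standardized effect: d = |μ_{layout A} − μ_{layout B}| / σ = |127.0 − 138.9| / 33.3 = 0.3574
Set Φ(δ − 2.241) = 0.8; then δ − 2.241 = Φ⁻¹(0.8) = 0.842, giving δ = 3.083.
(For δ > 0 the lower-tail rejection region contributes negligibly to power, so the one-term inversion is standard.)
δ = d·√(n/2) ⇒ n = 2(δ/d)² = 2 × (3.083 / 0.3574)² = 148.86.
Rounding up, n = 149 per group.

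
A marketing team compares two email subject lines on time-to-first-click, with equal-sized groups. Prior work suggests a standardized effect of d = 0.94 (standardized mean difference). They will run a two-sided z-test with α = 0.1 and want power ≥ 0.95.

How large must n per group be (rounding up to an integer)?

For power 0.95 need Φ(δ − z_{0.05}) = 0.95, so δ = z_{0.05} + z_{0.05} = 1.645 + 1.645 = 3.290.
(The Φ(−δ − z_{α/2}) term is vanishingly small for δ > 0 and is dropped in the standard sample-size formula.)
δ = d·√(n/2) ⇒ n = 2(δ/d)² = 2 × (3.290 / 0.94)² = 24.50.
Rounding up, n = 25 per group.

n = 25 per group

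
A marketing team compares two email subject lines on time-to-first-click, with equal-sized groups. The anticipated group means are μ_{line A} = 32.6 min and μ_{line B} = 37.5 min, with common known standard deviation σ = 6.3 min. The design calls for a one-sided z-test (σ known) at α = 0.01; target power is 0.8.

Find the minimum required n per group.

Standardized effect: d = |μ_{line A} − μ_{line B}| / σ = |32.6 − 37.5| / 6.3 = 0.7778
Set Φ(δ − 2.326) = 0.8; then δ − 2.326 = Φ⁻¹(0.8) = 0.842, giving δ = 3.168.
δ = d·√(n/2) ⇒ n = 2(δ/d)² = 2 × (3.168 / 0.7778)² = 33.18.
Round up to the next whole unit.

n = 34 per group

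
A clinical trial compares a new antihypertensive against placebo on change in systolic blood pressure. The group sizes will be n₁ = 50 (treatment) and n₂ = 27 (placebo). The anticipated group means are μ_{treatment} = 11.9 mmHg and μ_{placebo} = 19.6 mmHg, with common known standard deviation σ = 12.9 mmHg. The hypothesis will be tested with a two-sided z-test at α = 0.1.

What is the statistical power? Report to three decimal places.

Power ≈ 0.804

Standardized effect: d = |μ_{treatment} − μ_{placebo}| / σ = |11.9 − 19.6| / 12.9 = 0.5969
Noncentrality parameter: δ = d / √(1/n₁ + 1/n₂) = 0.5969 / √(1/50 + 1/27) = 2.4993
Two-sided α = 0.1 → critical value z_{0.05} = 1.645.
Power = Φ(δ − 1.645) + Φ(−δ − 1.645) = Φ(0.854) + Φ(-4.144) = 0.8036 + 0.0000 = 0.8036.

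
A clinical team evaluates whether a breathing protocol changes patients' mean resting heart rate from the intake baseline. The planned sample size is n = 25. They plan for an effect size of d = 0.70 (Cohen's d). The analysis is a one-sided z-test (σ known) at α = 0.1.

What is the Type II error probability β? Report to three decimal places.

β ≈ 0.013

Noncentrality parameter: δ = d·√n = 0.70 × √25 = 3.5000
Critical value for a one-sided test at α = 0.1: z_α = 1.282.
Power = P(Z > 1.282 − δ) = Φ(2.218) = 0.9867.
Type II error: β = 1 − power = 1 − 0.9867 = 0.0133.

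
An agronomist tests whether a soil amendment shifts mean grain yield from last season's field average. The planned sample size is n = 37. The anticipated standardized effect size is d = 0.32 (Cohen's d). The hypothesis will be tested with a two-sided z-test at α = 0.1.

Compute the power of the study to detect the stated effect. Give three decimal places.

Power ≈ 0.619

Noncentrality parameter: δ = d·√n = 0.32 × √37 = 1.9465
Two-sided α = 0.1 → critical value z_{0.05} = 1.645.
Power = Φ(δ − 1.645) + Φ(−δ − 1.645) = Φ(0.302) + Φ(-3.591) = 0.6185 + 0.0002 = 0.6187.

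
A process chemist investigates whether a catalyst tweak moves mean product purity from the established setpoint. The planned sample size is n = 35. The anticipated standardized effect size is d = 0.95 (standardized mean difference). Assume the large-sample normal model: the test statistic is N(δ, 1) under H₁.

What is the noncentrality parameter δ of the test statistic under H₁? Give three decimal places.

δ = d·√n = 0.95 × √35 = 5.6203

δ ≈ 5.620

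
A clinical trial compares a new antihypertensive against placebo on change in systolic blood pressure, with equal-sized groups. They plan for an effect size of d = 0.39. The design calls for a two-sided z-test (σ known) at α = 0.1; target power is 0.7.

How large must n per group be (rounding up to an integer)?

n = 62 per group

Set Φ(δ − 1.645) = 0.7; then δ − 1.645 = Φ⁻¹(0.7) = 0.524, giving δ = 2.169.
(The Φ(−δ − z_{α/2}) term is vanishingly small for δ > 0 and is dropped in the standard sample-size formula.)
δ = d·√(n/2) ⇒ n = 2(δ/d)² = 2 × (2.169 / 0.39)² = 61.88.
Round up to the next whole unit.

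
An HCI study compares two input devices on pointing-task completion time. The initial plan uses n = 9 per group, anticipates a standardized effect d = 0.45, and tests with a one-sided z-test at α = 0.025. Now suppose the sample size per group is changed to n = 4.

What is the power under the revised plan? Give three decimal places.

With n = 4 per group: δ = d·√(n/2) = 0.45 × √(4/2) = 0.6364. Critical value z_{0.025} = 1.960.
Revised power = P(Z > 1.960 − δ) = Φ(-1.324) = 0.0928.

Power ≈ 0.093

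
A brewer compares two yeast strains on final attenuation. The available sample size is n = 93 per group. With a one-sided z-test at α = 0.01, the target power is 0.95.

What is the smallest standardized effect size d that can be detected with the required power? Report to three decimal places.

d ≈ 0.582

Required noncentrality: δ = z_{0.01} + z_{0.05} = 2.326 + 1.645 = 3.971.
δ = d·√(n/2) ⇒ d = δ/√(n/2) = 3.971/√(93/2) = 0.5824.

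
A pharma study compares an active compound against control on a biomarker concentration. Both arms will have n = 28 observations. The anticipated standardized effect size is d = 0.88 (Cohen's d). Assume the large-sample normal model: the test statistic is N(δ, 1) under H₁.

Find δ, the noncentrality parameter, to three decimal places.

δ ≈ 3.293

δ = d·√(n/2) = 0.88 × √(28/2) = 3.2927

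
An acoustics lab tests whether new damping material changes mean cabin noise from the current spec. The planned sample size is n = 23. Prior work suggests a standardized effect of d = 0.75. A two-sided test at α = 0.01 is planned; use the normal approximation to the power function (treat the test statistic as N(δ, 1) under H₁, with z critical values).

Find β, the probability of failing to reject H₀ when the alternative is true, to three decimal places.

β ≈ 0.154

Noncentrality parameter: δ = d·√n = 0.75 × √23 = 3.5969
Critical value for a two-sided test at α = 0.01: z_{α/2} = 2.576.
Power = Φ(δ − 2.576) + Φ(−δ − 2.576) = Φ(1.021) + Φ(-6.173) = 0.8464 + 0.0000 = 0.8464.
Type II error: β = 1 − power = 1 − 0.8464 = 0.1536.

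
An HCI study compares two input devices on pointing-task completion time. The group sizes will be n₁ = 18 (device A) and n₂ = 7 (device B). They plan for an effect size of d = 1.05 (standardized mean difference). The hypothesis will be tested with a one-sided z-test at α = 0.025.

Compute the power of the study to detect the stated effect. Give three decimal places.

Power ≈ 0.654

Noncentrality parameter: δ = d / √(1/n₁ + 1/n₂) = 1.05 / √(1/18 + 1/7) = 2.3572
Critical value for a one-sided test at α = 0.025: z_α = 1.960.
Power = Φ(δ − 1.960) = Φ(0.397) = 0.6544.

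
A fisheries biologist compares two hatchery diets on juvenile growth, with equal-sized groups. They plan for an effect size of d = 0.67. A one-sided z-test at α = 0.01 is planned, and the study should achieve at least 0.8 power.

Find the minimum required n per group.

n = 45 per group

Set Φ(δ − 2.326) = 0.8; then δ − 2.326 = Φ⁻¹(0.8) = 0.842, giving δ = 3.168.
δ = d·√(n/2) ⇒ n = 2(δ/d)² = 2 × (3.168 / 0.67)² = 44.71.
Round up to the next whole unit.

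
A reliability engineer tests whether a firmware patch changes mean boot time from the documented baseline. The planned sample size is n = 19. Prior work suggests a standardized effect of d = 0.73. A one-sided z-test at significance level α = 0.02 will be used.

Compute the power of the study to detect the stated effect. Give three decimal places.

Noncentrality parameter: δ = d·√n = 0.73 × √19 = 3.1820
One-sided α = 0.02 → critical value z_{0.02} = 2.054.
Power = Φ(δ − 2.054) = Φ(1.128) = 0.8704.

Power ≈ 0.870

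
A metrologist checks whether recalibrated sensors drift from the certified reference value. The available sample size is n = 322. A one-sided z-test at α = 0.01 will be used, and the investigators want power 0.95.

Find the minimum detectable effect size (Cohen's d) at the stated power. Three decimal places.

d ≈ 0.221

Need Φ(δ − 2.326) = 0.95, so δ = 2.326 + 1.645 = 3.971.
δ = d·√n ⇒ d = δ/√n = 3.971/√322 = 0.2213.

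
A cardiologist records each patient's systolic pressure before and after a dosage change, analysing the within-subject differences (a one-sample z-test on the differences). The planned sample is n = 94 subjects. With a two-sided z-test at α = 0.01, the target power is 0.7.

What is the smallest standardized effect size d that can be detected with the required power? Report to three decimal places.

d ≈ 0.320

Required noncentrality: δ = z_{0.005} + z_{0.30} = 2.576 + 0.524 = 3.100.
(The second rejection-region term Φ(−δ − z_{α/2}) is negligible and dropped.)
δ = d·√n ⇒ d = δ/√n = 3.100/√94 = 0.3198.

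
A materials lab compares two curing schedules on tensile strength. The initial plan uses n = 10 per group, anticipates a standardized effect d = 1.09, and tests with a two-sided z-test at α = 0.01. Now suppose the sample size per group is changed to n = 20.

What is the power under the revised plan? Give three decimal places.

With n = 20 per group: δ = d·√(n/2) = 1.09 × √(20/2) = 3.4469. Critical value z_{0.005} = 2.576.
Revised power = Φ(δ − 2.576) + Φ(−δ − 2.576) = Φ(0.871) + Φ(-6.023) = 0.8081 + 0.0000 = 0.8081.

Power ≈ 0.808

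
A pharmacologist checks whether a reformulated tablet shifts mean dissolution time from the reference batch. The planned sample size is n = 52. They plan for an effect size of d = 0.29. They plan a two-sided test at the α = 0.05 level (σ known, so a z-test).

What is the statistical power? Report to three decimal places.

Noncentrality parameter: λ = d·√n = 0.29 × √52 = 2.0912
Critical value for a two-sided test at α = 0.05: z_{α/2} = 1.960.
Power = Φ(λ − 1.960) + Φ(−λ − 1.960) = Φ(0.131) + Φ(-4.051) = 0.5522 + 0.0000 = 0.5522.

Power ≈ 0.552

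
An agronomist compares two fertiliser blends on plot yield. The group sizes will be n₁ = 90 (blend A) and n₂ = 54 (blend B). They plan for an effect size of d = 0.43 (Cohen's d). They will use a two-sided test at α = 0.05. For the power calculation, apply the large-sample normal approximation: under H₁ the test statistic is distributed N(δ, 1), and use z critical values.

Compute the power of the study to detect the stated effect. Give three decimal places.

Noncentrality parameter: δ = d / √(1/n₁ + 1/n₂) = 0.43 / √(1/90 + 1/54) = 2.4981
Critical value for a two-sided test at α = 0.05: z_{α/2} = 1.960.
Power = Φ(δ − 1.960) + Φ(−δ − 1.960) = Φ(0.538) + Φ(-4.458) = 0.7047 + 0.0000 = 0.7048.

Power ≈ 0.705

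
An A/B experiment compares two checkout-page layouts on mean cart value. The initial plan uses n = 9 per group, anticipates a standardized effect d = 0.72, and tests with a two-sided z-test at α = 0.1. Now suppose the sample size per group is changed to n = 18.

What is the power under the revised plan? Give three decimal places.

Power ≈ 0.697

With n = 18 per group: δ = d·√(n/2) = 0.72 × √(18/2) = 2.1600. Critical value z_{0.05} = 1.645.
Revised power = Φ(δ − 1.645) + Φ(−δ − 1.645) = Φ(0.515) + Φ(-3.805) = 0.6968 + 0.0001 = 0.6968.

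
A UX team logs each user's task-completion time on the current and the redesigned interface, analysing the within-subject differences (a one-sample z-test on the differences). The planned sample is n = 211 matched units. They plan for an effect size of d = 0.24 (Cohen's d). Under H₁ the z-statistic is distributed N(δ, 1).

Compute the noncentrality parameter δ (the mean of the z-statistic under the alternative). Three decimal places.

The noncentrality parameter scales effect size by the design's sample-size factor: δ = d·√n = 0.24 × √211 = 3.4862

δ ≈ 3.486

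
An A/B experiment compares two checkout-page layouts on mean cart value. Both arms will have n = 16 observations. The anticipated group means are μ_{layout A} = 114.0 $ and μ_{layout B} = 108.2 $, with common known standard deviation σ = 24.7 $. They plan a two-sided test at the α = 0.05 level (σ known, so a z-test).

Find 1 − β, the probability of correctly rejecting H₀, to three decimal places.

Standardized effect: d = |μ_{layout A} − μ_{layout B}| / σ = |114.0 − 108.2| / 24.7 = 0.2348
Noncentrality parameter: δ = d·√(n/2) = 0.2348 × √(16/2) = 0.6642
Critical value for a two-sided test at α = 0.05: z_{α/2} = 1.960.
Power = Φ(δ − 1.960) + Φ(−δ − 1.960) = Φ(-1.296) + Φ(-2.624) = 0.0975 + 0.0043 = 0.1019.

Power ≈ 0.102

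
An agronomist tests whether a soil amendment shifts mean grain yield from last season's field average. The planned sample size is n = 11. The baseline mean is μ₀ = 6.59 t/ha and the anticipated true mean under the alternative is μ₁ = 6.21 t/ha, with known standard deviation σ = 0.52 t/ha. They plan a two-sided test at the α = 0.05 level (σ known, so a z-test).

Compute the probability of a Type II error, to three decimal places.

Standardized effect: d = |μ₁ − μ₀| / σ = |6.21 − 6.59| / 0.52 = 0.7308
Noncentrality parameter: δ = d·√n = 0.7308 × √11 = 2.4237
Two-sided α = 0.05 → critical value z_{0.025} = 1.960.
Power = Φ(δ − 1.960) + Φ(−δ − 1.960) = Φ(0.464) + Φ(-4.384) = 0.6786 + 0.0000 = 0.6786.
Type II error: β = 1 − power = 1 − 0.6786 = 0.3214.

β ≈ 0.321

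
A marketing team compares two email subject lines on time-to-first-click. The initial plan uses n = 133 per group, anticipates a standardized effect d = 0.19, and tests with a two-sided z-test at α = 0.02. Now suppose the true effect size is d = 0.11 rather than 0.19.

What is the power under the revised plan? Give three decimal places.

Power ≈ 0.077

With d = 0.11: δ = d·√(n/2) = 0.11 × √(133/2) = 0.8970. Critical value z_{0.01} = 2.326.
Revised power = Φ(δ − 2.326) + Φ(−δ − 2.326) = Φ(-1.429) + Φ(-3.223) = 0.0765 + 0.0006 = 0.0771.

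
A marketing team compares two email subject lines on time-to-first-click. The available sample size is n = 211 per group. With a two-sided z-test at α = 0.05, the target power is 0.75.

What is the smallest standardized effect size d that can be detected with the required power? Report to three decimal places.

d ≈ 0.256

Required noncentrality: δ = z_{0.025} + z_{0.25} = 1.960 + 0.674 = 2.634.
(The second rejection-region term Φ(−δ − z_{α/2}) is negligible and dropped.)
δ = d·√(n/2) ⇒ d = δ/√(n/2) = 2.634/√(211/2) = 0.2565.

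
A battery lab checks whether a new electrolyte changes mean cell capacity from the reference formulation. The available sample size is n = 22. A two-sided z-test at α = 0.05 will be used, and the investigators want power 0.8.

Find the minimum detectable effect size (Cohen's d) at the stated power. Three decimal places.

Need Φ(δ − 1.960) = 0.8, so δ = 1.960 + 0.842 = 2.802.
(Lower-tail contribution to power is negligible for δ > 0.)
δ = d·√n ⇒ d = δ/√n = 2.802/√22 = 0.5973.

d ≈ 0.597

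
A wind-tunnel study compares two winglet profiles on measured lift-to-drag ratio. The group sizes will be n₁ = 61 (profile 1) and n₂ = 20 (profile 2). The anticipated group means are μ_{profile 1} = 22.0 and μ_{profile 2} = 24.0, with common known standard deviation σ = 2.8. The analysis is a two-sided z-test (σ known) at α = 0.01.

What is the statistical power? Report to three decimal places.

Standardized effect: d = |μ_{profile 1} − μ_{profile 2}| / σ = |22.0 − 24.0| / 2.8 = 0.7143
Noncentrality parameter: δ = d / √(1/n₁ + 1/n₂) = 0.7143 / √(1/61 + 1/20) = 2.7721
Critical value for a two-sided test at α = 0.01: z_{α/2} = 2.576.
Power = Φ(δ − 2.576) + Φ(−δ − 2.576) = Φ(0.196) + Φ(-5.348) = 0.5778 + 0.0000 = 0.5778.

Power ≈ 0.578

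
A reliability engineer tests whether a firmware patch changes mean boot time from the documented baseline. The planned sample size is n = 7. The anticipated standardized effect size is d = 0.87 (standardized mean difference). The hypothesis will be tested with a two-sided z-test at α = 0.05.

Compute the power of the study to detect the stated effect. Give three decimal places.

Noncentrality parameter: δ = d·√n = 0.87 × √7 = 2.3018
Two-sided α = 0.05 → critical value z_{0.025} = 1.960.
Power = Φ(δ − 1.960) + Φ(−δ − 1.960) = Φ(0.342) + Φ(-4.262) = 0.6338 + 0.0000 = 0.6338.

Power ≈ 0.634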